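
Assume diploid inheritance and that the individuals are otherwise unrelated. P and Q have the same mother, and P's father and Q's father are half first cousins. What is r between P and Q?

0.265625

With two independent routes of shared ancestry, r is the sum of the two contributions.
P and Q are related in two ways: half-sibs through their shared mother (r = 1/4) and half second cousins through their fathers (r = 1/64).
r = 1/4 + 1/64 = 17/64 = 0.265625.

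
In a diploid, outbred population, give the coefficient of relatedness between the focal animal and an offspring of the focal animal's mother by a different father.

0.25

Each parent–offspring link contributes a factor of 1/2, and independent paths through distinct common ancestors add.
Half-sibs share one parent — one path of length 2: r = (1/2)^2 = 1/4.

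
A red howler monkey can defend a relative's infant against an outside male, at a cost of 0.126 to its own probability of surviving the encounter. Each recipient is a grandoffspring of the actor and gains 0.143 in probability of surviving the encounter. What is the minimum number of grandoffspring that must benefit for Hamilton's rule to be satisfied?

4

r to a grandoffspring = 1/4 (two parent–offspring links: r = (1/2)^2 = 1/4).
Hamilton's rule: n·r·B > C  ⇒  n > C/(r·B) = 0.126/(0.25·0.143) = 3.524.
The smallest integer exceeding 3.524 is 4.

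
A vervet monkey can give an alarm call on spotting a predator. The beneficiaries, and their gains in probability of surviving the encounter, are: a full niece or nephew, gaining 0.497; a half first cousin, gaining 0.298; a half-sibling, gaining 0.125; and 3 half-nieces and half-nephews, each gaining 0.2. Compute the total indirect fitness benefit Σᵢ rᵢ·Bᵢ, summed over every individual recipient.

0.249125

r to a full niece or nephew = 1/4 (full aunt/uncle↔niece/nephew: two paths of length 3 through the shared grandparent pair: r = 2·(1/2)^3 = 1/4).
r to a half first cousin = 1/16 (half first cousins share one grandparent — one path of length 4: r = (1/2)^4 = 1/16).
r to a half-sibling = 0.25 (half-sibs share one parent — one path of length 2: r = (1/2)^2 = 1/4).
r to a half-niece or half-nephew = 0.125 (half-aunt/uncle↔niece/nephew: one path of length 3: r = (1/2)^3 = 1/8).
Summing one r·B term per recipient: 1·0.25·0.497 + 1·0.0625·0.298 + 1·0.25·0.125 + 3·0.125·0.2 = 0.249125.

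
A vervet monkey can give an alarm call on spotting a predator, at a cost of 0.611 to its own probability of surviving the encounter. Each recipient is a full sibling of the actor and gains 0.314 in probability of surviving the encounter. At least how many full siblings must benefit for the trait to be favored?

r to a full sibling = 0.5 (full sibs share both parents — two paths of length 2: r = 2·(1/2)^2 = 1/2).
Hamilton's rule: n·r·B > C  ⇒  n > C/(r·B) = 0.611/(0.5·0.314) = 3.892.
The smallest integer exceeding 3.892 is 4.

4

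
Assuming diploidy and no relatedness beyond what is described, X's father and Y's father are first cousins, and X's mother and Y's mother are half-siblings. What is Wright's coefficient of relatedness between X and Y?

0.09375

Wright's path rule: contributions from independent ancestry routes add.
X and Y are related in two ways: second cousins through their fathers (r = 1/32) and half first cousins through their mothers (r = 1/16).
r = 1/32 + 1/16 = 3/32 = 0.09375.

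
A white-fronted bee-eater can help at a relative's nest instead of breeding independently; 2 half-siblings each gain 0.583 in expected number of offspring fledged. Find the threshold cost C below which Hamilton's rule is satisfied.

r to a half-sibling = 1/4 (half-sibs share one parent — one path of length 2: r = (1/2)^2 = 1/4).
Hamilton's rule: n·r·B > C, so the trait is favored while C < n·r·B = 2·0.25·0.583 = 0.2915.

0.2915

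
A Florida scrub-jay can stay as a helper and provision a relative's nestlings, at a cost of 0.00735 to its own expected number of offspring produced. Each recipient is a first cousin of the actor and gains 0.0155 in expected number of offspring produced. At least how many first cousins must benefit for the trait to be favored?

r to a first cousin = 1/8 (first cousins share one grandparent pair — two paths of length 4: r = 2·(1/2)^4 = 1/8).
Hamilton's rule: n·r·B > C  ⇒  n > C/(r·B) = 0.00735/(0.125·0.0155) = 3.794.
The smallest integer exceeding 3.794 is 4.

4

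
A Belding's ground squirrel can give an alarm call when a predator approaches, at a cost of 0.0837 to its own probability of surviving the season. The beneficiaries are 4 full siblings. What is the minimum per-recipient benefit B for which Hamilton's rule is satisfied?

0.0418

r to a full sibling = 0.5 (full sibs share both parents — two paths of length 2: r = 2·(1/2)^2 = 1/2).
Hamilton's rule with n recipients of equal r: n·r·B > C, so B > C/(n·r) = 0.0837/(4·0.5) = 0.0418.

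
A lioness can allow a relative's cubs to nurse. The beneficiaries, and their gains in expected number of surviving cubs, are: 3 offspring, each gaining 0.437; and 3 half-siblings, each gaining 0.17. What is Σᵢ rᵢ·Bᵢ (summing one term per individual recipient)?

0.783

r to an offspring = 0.5 (one parent–offspring link: r = (1/2)^1 = 1/2).
r to a half-sibling = 0.25 (half-sibs share one parent — one path of length 2: r = (1/2)^2 = 1/4).
Summing one r·B term per recipient: 3·0.5·0.437 + 3·0.25·0.17 = 0.783.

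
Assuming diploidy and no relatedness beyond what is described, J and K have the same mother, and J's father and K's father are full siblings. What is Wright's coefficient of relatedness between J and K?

Wright's path rule: contributions from independent ancestry routes add.
J and K are related in two ways: half-sibs through their shared mother (r = 1/4) and first cousins through their fathers (r = 1/8).
r = 1/4 + 1/8 = 3/8 = 0.375.

0.375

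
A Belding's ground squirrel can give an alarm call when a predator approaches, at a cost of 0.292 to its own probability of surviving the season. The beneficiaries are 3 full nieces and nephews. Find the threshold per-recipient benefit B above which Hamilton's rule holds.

r to a full niece or nephew = 0.25 (full aunt/uncle↔niece/nephew: two paths of length 3 through the shared grandparent pair: r = 2·(1/2)^3 = 1/4).
Hamilton's rule with n recipients of equal r: n·r·B > C, so B > C/(n·r) = 0.292/(3·0.25) = 0.3893.

0.3893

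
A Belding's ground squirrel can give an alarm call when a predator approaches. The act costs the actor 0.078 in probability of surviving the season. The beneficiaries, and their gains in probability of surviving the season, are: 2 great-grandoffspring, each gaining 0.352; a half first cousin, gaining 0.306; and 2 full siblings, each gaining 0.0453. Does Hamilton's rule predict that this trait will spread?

Yes

Hamilton's rule: the trait is favored when the sum of r·B over every recipient exceeds the actor's cost C.
r to a great-grandoffspring = 0.125 (three parent–offspring links: r = (1/2)^3 = 1/8).
r to a half first cousin = 1/16 (half first cousins share one grandparent — one path of length 4: r = (1/2)^4 = 1/16).
r to a full sibling = 1/2 (full sibs share both parents — two paths of length 2: r = 2·(1/2)^2 = 1/2).
Summing one r·B term per recipient: 2·0.125·0.352 + 1·0.0625·0.306 + 2·0.5·0.0453 = 0.152425.
0.152425 > 0.078: the indirect benefit exceeds the cost.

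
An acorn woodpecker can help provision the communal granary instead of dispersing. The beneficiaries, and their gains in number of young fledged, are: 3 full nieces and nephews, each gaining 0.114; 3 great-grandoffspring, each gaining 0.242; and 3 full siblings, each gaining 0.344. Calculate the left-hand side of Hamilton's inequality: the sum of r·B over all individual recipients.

0.69225

r to a full niece or nephew = 1/4 (full aunt/uncle↔niece/nephew: two paths of length 3 through the shared grandparent pair: r = 2·(1/2)^3 = 1/4).
r to a great-grandoffspring = 1/8 (three parent–offspring links: r = (1/2)^3 = 1/8).
r to a full sibling = 0.5 (full sibs share both parents — two paths of length 2: r = 2·(1/2)^2 = 1/2).
Summing one r·B term per recipient: 3·0.25·0.114 + 3·0.125·0.242 + 3·0.5·0.344 = 0.69225.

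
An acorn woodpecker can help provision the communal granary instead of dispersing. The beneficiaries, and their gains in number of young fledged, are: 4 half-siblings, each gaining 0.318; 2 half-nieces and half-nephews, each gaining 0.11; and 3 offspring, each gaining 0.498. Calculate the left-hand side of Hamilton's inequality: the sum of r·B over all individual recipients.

1.0925

r to a half-sibling = 0.25 (half-sibs share one parent — one path of length 2: r = (1/2)^2 = 1/4).
r to a half-niece or half-nephew = 0.125 (half-aunt/uncle↔niece/nephew: one path of length 3: r = (1/2)^3 = 1/8).
r to an offspring = 0.5 (one parent–offspring link: r = (1/2)^1 = 1/2).
Summing one r·B term per recipient: 4·0.25·0.318 + 2·0.125·0.11 + 3·0.5·0.498 = 1.0925.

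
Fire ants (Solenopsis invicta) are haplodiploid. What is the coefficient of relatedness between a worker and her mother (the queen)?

0.5

One meiotic link between diploid queen and diploid daughter: r = 1/2.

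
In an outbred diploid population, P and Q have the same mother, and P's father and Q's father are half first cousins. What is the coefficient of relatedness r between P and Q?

0.265625

Wright's path rule: contributions from independent ancestry routes add.
P and Q are related in two ways: half-sibs through their shared mother (r = 1/4) and half second cousins through their fathers (r = 1/64).
r = 1/4 + 1/64 = 0.265625.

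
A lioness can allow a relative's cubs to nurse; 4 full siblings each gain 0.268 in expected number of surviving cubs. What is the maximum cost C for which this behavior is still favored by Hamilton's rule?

0.536

r to a full sibling = 1/2 (full sibs share both parents — two paths of length 2: r = 2·(1/2)^2 = 1/2).
Hamilton's rule: n·r·B > C, so the trait is favored while C < n·r·B = 4·0.5·0.268 = 0.536.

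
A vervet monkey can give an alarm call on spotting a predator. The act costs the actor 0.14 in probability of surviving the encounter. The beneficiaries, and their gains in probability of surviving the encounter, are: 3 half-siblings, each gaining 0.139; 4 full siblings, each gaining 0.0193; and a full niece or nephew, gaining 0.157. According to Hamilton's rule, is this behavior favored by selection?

Hamilton's rule: the trait is favored when the sum of r·B over every recipient exceeds the actor's cost C.
r to a half-sibling = 0.25 (half-sibs share one parent — one path of length 2: r = (1/2)^2 = 1/4).
r to a full sibling = 1/2 (full sibs share both parents — two paths of length 2: r = 2·(1/2)^2 = 1/2).
r to a full niece or nephew = 0.25 (full aunt/uncle↔niece/nephew: two paths of length 3 through the shared grandparent pair: r = 2·(1/2)^3 = 1/4).
Summing one r·B term per recipient: 3·0.25·0.139 + 4·0.5·0.0193 + 1·0.25·0.157 = 0.1821.
0.1821 > 0.14: the indirect benefit exceeds the cost.

Yes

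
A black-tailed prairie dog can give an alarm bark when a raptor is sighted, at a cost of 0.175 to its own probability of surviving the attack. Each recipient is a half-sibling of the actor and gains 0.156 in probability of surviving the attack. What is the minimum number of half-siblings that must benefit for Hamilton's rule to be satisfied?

5

r to a half-sibling = 0.25 (half-sibs share one parent — one path of length 2: r = (1/2)^2 = 1/4).
Hamilton's rule: n·r·B > C  ⇒  n > C/(r·B) = 0.175/(0.25·0.156) = 4.487.
The smallest integer exceeding 4.487 is 5.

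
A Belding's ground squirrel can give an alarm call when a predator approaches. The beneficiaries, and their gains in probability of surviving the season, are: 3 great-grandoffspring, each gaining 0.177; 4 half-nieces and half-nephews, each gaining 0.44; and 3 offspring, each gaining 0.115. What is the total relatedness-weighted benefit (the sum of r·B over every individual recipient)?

r to a great-grandoffspring = 1/8 (three parent–offspring links: r = (1/2)^3 = 1/8).
r to a half-niece or half-nephew = 0.125 (half-aunt/uncle↔niece/nephew: one path of length 3: r = (1/2)^3 = 1/8).
r to an offspring = 1/2 (one parent–offspring link: r = (1/2)^1 = 1/2).
Summing one r·B term per recipient: 3·0.125·0.177 + 4·0.125·0.44 + 3·0.5·0.115 = 0.458875.

0.458875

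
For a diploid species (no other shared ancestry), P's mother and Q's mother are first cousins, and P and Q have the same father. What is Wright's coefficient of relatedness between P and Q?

Independent pedigree routes through distinct common ancestors add.
P and Q are related in two ways: second cousins through their mothers (r = 1/32) and half-sibs through their shared father (r = 1/4).
r = 1/32 + 1/4 = 0.28125.

0.28125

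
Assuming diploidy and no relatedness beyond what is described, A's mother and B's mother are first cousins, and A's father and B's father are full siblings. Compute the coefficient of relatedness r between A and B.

Wright's path rule: contributions from independent ancestry routes add.
A and B are related in two ways: second cousins through their mothers (r = 1/32) and first cousins through their fathers (r = 1/8).
r = 1/32 + 1/8 = 0.15625.

0.15625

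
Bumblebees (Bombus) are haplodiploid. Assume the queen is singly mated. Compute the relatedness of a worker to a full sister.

Haplodiploid full sisters inherit their father's entire haploid genome identically (contributing 1/2) and on average half of their mother's contribution (1/2 · 1/2 = 1/4); r = 1/2 + 1/4 = 3/4.

0.75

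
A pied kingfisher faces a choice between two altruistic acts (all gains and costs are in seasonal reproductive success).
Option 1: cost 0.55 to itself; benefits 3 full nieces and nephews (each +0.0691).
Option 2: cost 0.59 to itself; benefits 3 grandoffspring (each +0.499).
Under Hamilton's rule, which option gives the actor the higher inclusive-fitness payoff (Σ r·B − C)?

Option 2

Option 1: r to a full niece or nephew = 0.25.
Option 1: Σ r·B − C = (3·0.25·0.0691) − 0.55 = -0.498175.
Option 2: r to a grandoffspring = 0.25.
Option 2: Σ r·B − C = (3·0.25·0.499) − 0.59 = -0.21575.
Option 2 has the higher net inclusive-fitness payoff.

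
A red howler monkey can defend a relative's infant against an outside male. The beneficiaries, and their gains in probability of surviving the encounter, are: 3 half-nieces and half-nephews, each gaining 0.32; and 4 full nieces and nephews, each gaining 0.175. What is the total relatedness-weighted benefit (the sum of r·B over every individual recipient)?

r to a half-niece or half-nephew = 0.125 (half-aunt/uncle↔niece/nephew: one path of length 3: r = (1/2)^3 = 1/8).
r to a full niece or nephew = 0.25 (full aunt/uncle↔niece/nephew: two paths of length 3 through the shared grandparent pair: r = 2·(1/2)^3 = 1/4).
Summing one r·B term per recipient: 3·0.125·0.32 + 4·0.25·0.175 = 0.295.

0.295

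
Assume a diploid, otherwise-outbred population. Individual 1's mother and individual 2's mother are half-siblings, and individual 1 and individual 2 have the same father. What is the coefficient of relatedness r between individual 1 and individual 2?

With two independent routes of shared ancestry, r is the sum of the two contributions.
Individual 1 and individual 2 are related in two ways: half first cousins through their mothers (r = 1/16) and half-sibs through their shared father (r = 1/4).
r = 1/16 + 1/4 = 5/16 = 0.3125.

0.3125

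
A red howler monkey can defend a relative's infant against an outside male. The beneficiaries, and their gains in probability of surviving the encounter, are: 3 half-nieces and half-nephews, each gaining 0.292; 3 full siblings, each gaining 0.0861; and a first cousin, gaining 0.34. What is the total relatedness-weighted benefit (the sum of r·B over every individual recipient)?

r to a half-niece or half-nephew = 0.125 (half-aunt/uncle↔niece/nephew: one path of length 3: r = (1/2)^3 = 1/8).
r to a full sibling = 0.5 (full sibs share both parents — two paths of length 2: r = 2·(1/2)^2 = 1/2).
r to a first cousin = 1/8 (first cousins share one grandparent pair — two paths of length 4: r = 2·(1/2)^4 = 1/8).
Summing one r·B term per recipient: 3·0.125·0.292 + 3·0.5·0.0861 + 1·0.125·0.34 = 0.28115.

0.28115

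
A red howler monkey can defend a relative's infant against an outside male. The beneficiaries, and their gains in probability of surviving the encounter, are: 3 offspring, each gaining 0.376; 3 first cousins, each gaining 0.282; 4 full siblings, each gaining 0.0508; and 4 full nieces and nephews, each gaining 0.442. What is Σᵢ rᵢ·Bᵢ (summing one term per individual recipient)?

r to an offspring = 1/2 (one parent–offspring link: r = (1/2)^1 = 1/2).
r to a first cousin = 0.125 (first cousins share one grandparent pair — two paths of length 4: r = 2·(1/2)^4 = 1/8).
r to a full sibling = 1/2 (full sibs share both parents — two paths of length 2: r = 2·(1/2)^2 = 1/2).
r to a full niece or nephew = 1/4 (full aunt/uncle↔niece/nephew: two paths of length 3 through the shared grandparent pair: r = 2·(1/2)^3 = 1/4).
Summing one r·B term per recipient: 3·0.5·0.376 + 3·0.125·0.282 + 4·0.5·0.0508 + 4·0.25·0.442 = 1.21335.

1.21335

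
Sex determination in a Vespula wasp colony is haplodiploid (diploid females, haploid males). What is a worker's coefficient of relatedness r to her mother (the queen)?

0.5

One meiotic link between diploid queen and diploid daughter: r = 1/2.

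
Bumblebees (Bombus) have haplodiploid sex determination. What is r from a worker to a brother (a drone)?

0.25

Her haploid brother carries none of their father's genes and a random half of their mother's genome; that half matches the maternal half of her own genome with probability 1/2: r = 1/2 · 1/2 = 1/4.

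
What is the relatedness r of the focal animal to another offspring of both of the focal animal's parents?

Each parent–offspring link contributes a factor of 1/2, and independent paths through distinct common ancestors add.
Full sibs share both parents — two paths of length 2: r = 2·(1/2)^2 = 1/2.

0.5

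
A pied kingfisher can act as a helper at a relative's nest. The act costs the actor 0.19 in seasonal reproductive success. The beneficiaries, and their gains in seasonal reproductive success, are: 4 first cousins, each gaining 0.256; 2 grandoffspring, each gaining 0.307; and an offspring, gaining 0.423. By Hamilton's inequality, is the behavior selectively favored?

Hamilton's rule: the trait is favored when the sum of r·B over every recipient exceeds the actor's cost C.
r to a first cousin = 1/8 (first cousins share one grandparent pair — two paths of length 4: r = 2·(1/2)^4 = 1/8).
r to a grandoffspring = 1/4 (two parent–offspring links: r = (1/2)^2 = 1/4).
r to an offspring = 1/2 (one parent–offspring link: r = (1/2)^1 = 1/2).
Summing one r·B term per recipient: 4·0.125·0.256 + 2·0.25·0.307 + 1·0.5·0.423 = 0.493.
0.493 > 0.19: the indirect benefit exceeds the cost.

Yes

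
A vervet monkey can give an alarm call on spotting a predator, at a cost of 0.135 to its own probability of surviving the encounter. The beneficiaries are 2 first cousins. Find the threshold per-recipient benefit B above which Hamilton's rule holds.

r to a first cousin = 0.125 (first cousins share one grandparent pair — two paths of length 4: r = 2·(1/2)^4 = 1/8).
Hamilton's rule with n recipients of equal r: n·r·B > C, so B > C/(n·r) = 0.135/(2·0.125) = 0.54.

0.54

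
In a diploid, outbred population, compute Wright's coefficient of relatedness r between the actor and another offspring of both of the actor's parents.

Each parent–offspring link contributes a factor of 1/2, and independent paths through distinct common ancestors add.
Full sibs share both parents — two paths of length 2: r = 2·(1/2)^2 = 1/2.

0.5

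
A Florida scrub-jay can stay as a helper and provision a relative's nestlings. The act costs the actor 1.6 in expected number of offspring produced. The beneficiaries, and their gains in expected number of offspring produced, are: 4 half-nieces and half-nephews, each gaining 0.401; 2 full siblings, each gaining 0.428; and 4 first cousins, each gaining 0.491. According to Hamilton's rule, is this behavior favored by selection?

No

Hamilton's rule: the trait is favored when the sum of r·B over every recipient exceeds the actor's cost C.
r to a half-niece or half-nephew = 1/8 (half-aunt/uncle↔niece/nephew: one path of length 3: r = (1/2)^3 = 1/8).
r to a full sibling = 1/2 (full sibs share both parents — two paths of length 2: r = 2·(1/2)^2 = 1/2).
r to a first cousin = 1/8 (first cousins share one grandparent pair — two paths of length 4: r = 2·(1/2)^4 = 1/8).
Summing one r·B term per recipient: 4·0.125·0.401 + 2·0.5·0.428 + 4·0.125·0.491 = 0.874.
0.874 < 1.6: the indirect benefit is less than the cost.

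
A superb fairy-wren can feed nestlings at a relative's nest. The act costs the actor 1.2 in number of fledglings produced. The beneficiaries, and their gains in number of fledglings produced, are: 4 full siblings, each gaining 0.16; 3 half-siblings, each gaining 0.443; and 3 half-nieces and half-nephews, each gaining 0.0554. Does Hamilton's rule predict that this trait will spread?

Hamilton's rule: the trait is favored when the sum of r·B over every recipient exceeds the actor's cost C.
r to a full sibling = 1/2 (full sibs share both parents — two paths of length 2: r = 2·(1/2)^2 = 1/2).
r to a half-sibling = 0.25 (half-sibs share one parent — one path of length 2: r = (1/2)^2 = 1/4).
r to a half-niece or half-nephew = 0.125 (half-aunt/uncle↔niece/nephew: one path of length 3: r = (1/2)^3 = 1/8).
Summing one r·B term per recipient: 4·0.5·0.16 + 3·0.25·0.443 + 3·0.125·0.0554 = 0.673025.
0.673025 < 1.2: the indirect benefit is less than the cost.

No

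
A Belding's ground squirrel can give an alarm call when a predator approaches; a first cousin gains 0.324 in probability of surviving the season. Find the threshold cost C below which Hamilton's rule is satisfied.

0.0405

r to a first cousin = 1/8 (first cousins share one grandparent pair — two paths of length 4: r = 2·(1/2)^4 = 1/8).
Hamilton's rule: n·r·B > C, so the trait is favored while C < n·r·B = 1·0.125·0.324 = 0.0405.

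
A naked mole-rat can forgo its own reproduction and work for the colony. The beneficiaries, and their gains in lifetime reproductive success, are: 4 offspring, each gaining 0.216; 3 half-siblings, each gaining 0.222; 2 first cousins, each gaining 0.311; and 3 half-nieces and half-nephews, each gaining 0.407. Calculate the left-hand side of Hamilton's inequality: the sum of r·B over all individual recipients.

0.828875

r to an offspring = 0.5 (one parent–offspring link: r = (1/2)^1 = 1/2).
r to a half-sibling = 0.25 (half-sibs share one parent — one path of length 2: r = (1/2)^2 = 1/4).
r to a first cousin = 1/8 (first cousins share one grandparent pair — two paths of length 4: r = 2·(1/2)^4 = 1/8).
r to a half-niece or half-nephew = 0.125 (half-aunt/uncle↔niece/nephew: one path of length 3: r = (1/2)^3 = 1/8).
Summing one r·B term per recipient: 4·0.5·0.216 + 3·0.25·0.222 + 2·0.125·0.311 + 3·0.125·0.407 = 0.828875.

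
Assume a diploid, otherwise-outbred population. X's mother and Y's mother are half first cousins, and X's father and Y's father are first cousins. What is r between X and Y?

0.046875

With two independent routes of shared ancestry, r is the sum of the two contributions.
X and Y are related in two ways: half second cousins through their mothers (r = 1/64) and second cousins through their fathers (r = 1/32).
r = 1/64 + 1/32 = 3/64 = 0.046875.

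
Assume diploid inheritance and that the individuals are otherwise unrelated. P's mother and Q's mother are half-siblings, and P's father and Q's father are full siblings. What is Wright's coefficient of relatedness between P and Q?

Relatedness sums over independent paths through distinct common ancestors.
P and Q are related in two ways: half first cousins through their mothers (r = 1/16) and first cousins through their fathers (r = 1/8).
r = 1/16 + 1/8 = 0.1875.

0.1875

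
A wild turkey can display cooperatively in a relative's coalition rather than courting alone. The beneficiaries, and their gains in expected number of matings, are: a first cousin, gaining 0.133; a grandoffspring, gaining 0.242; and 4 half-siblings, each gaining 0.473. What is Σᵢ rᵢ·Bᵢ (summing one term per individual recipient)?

0.550125

r to a first cousin = 1/8 (first cousins share one grandparent pair — two paths of length 4: r = 2·(1/2)^4 = 1/8).
r to a grandoffspring = 1/4 (two parent–offspring links: r = (1/2)^2 = 1/4).
r to a half-sibling = 1/4 (half-sibs share one parent — one path of length 2: r = (1/2)^2 = 1/4).
Summing one r·B term per recipient: 1·0.125·0.133 + 1·0.25·0.242 + 4·0.25·0.473 = 0.550125.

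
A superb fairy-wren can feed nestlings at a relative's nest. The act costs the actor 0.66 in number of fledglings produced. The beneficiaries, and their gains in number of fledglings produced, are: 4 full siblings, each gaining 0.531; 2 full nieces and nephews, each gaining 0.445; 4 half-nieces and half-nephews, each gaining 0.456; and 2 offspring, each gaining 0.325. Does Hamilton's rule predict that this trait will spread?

Hamilton's rule: the trait is favored when the sum of r·B over every recipient exceeds the actor's cost C.
r to a full sibling = 0.5 (full sibs share both parents — two paths of length 2: r = 2·(1/2)^2 = 1/2).
r to a full niece or nephew = 0.25 (full aunt/uncle↔niece/nephew: two paths of length 3 through the shared grandparent pair: r = 2·(1/2)^3 = 1/4).
r to a half-niece or half-nephew = 1/8 (half-aunt/uncle↔niece/nephew: one path of length 3: r = (1/2)^3 = 1/8).
r to an offspring = 1/2 (one parent–offspring link: r = (1/2)^1 = 1/2).
Summing one r·B term per recipient: 4·0.5·0.531 + 2·0.25·0.445 + 4·0.125·0.456 + 2·0.5·0.325 = 1.8375.
1.8375 > 0.66: the indirect benefit exceeds the cost.

Yes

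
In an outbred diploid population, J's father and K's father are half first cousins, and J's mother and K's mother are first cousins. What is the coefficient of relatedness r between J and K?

0.046875

Wright's path rule: contributions from independent ancestry routes add.
J and K are related in two ways: half second cousins through their fathers (r = 1/64) and second cousins through their mothers (r = 1/32).
r = 1/64 + 1/32 = 0.046875.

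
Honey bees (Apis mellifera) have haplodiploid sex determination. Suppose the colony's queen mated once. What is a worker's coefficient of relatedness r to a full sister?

Haplodiploid full sisters inherit their father's entire haploid genome identically (contributing 1/2) and on average half of their mother's contribution (1/2 · 1/2 = 1/4); r = 1/2 + 1/4 = 3/4.

0.75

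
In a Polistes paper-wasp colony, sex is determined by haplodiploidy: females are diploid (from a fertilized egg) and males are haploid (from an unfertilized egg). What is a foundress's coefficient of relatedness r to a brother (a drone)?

0.25

Her haploid brother carries none of their father's genes and a random half of their mother's genome; that half matches the maternal half of her own genome with probability 1/2: r = 1/2 · 1/2 = 1/4.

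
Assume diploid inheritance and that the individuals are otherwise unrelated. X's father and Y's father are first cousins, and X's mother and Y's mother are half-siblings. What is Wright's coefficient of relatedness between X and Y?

Independent pedigree routes through distinct common ancestors add.
X and Y are related in two ways: second cousins through their fathers (r = 1/32) and half first cousins through their mothers (r = 1/16).
r = 1/32 + 1/16 = 3/32 = 0.09375.

0.09375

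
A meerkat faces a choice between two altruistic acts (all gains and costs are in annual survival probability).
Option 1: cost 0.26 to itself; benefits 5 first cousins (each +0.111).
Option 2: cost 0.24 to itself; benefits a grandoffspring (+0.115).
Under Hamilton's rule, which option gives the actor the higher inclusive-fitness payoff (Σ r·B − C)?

Option 1: r to a first cousin = 0.125.
Option 1: Σ r·B − C = (5·0.125·0.111) − 0.26 = -0.190625.
Option 2: r to a grandoffspring = 0.25.
Option 2: Σ r·B − C = (1·0.25·0.115) − 0.24 = -0.21125.
Option 1 has the higher net inclusive-fitness payoff.

Option 1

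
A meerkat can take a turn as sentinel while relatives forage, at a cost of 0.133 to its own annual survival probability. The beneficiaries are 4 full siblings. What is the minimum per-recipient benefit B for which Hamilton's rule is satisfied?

0.0665

r to a full sibling = 1/2 (full sibs share both parents — two paths of length 2: r = 2·(1/2)^2 = 1/2).
Hamilton's rule with n recipients of equal r: n·r·B > C, so B > C/(n·r) = 0.133/(4·0.5) = 0.0665.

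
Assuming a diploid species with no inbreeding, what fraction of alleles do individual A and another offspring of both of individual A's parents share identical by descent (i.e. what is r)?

Each parent–offspring link contributes a factor of 1/2, and independent paths through distinct common ancestors add.
Full sibs share both parents — two paths of length 2: r = 2·(1/2)^2 = 1/2.

0.5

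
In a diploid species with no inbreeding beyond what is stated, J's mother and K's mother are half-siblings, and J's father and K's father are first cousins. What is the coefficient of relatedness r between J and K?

0.09375

With two independent routes of shared ancestry, r is the sum of the two contributions.
J and K are related in two ways: half first cousins through their mothers (r = 1/16) and second cousins through their fathers (r = 1/32).
r = 1/16 + 1/32 = 0.09375.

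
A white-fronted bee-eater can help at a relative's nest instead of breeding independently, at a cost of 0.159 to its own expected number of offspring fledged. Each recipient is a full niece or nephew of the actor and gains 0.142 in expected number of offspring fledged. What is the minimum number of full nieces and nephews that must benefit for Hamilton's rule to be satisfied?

r to a full niece or nephew = 0.25 (full aunt/uncle↔niece/nephew: two paths of length 3 through the shared grandparent pair: r = 2·(1/2)^3 = 1/4).
Hamilton's rule: n·r·B > C  ⇒  n > C/(r·B) = 0.159/(0.25·0.142) = 4.479.
The smallest integer exceeding 4.479 is 5.

5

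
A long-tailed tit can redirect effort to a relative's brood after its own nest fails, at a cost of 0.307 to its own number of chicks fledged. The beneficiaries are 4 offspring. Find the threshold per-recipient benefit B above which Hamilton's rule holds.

0.1535

r to an offspring = 0.5 (one parent–offspring link: r = (1/2)^1 = 1/2).
Hamilton's rule with n recipients of equal r: n·r·B > C, so B > C/(n·r) = 0.307/(4·0.5) = 0.1535.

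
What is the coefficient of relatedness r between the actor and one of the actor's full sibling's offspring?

0.25

Each parent–offspring link contributes a factor of 1/2, and independent paths through distinct common ancestors add.
Full aunt/uncle↔niece/nephew: two paths of length 3 through the shared grandparent pair: r = 2·(1/2)^3 = 1/4.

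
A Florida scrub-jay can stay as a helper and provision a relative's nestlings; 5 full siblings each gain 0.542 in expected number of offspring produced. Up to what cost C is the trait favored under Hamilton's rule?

1.355

r to a full sibling = 1/2 (full sibs share both parents — two paths of length 2: r = 2·(1/2)^2 = 1/2).
Hamilton's rule: n·r·B > C, so the trait is favored while C < n·r·B = 5·0.5·0.542 = 1.355.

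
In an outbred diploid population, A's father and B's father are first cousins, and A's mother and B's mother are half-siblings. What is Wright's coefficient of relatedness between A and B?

0.09375

Wright's path rule: contributions from independent ancestry routes add.
A and B are related in two ways: second cousins through their fathers (r = 1/32) and half first cousins through their mothers (r = 1/16).
r = 1/32 + 1/16 = 3/32 = 0.09375.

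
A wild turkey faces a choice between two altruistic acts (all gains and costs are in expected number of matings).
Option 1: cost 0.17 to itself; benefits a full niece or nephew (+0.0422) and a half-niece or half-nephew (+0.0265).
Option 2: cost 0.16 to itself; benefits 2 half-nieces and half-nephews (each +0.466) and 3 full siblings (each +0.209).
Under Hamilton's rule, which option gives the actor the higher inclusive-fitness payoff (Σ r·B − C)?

Option 1: r to a full niece or nephew = 0.25.
Option 1: r to a half-niece or half-nephew = 0.125.
Option 1: Σ r·B − C = (1·0.25·0.0422 + 1·0.125·0.0265) − 0.17 = -0.1561375.
Option 2: r to a half-niece or half-nephew = 0.125.
Option 2: r to a full sibling = 0.5.
Option 2: Σ r·B − C = (2·0.125·0.466 + 3·0.5·0.209) − 0.16 = 0.27.
Option 2 has the higher net inclusive-fitness payoff.

Option 2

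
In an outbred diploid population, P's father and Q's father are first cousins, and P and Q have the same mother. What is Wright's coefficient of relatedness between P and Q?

0.28125

With two independent routes of shared ancestry, r is the sum of the two contributions.
P and Q are related in two ways: second cousins through their fathers (r = 1/32) and half-sibs through their shared mother (r = 1/4).
r = 1/32 + 1/4 = 9/32 = 0.28125.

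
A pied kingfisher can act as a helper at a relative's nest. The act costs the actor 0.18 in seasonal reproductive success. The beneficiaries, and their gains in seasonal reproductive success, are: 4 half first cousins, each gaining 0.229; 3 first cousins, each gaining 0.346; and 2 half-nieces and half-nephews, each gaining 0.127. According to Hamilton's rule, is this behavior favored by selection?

Hamilton's rule: the trait is favored when the sum of r·B over every recipient exceeds the actor's cost C.
r to a half first cousin = 0.0625 (half first cousins share one grandparent — one path of length 4: r = (1/2)^4 = 1/16).
r to a first cousin = 0.125 (first cousins share one grandparent pair — two paths of length 4: r = 2·(1/2)^4 = 1/8).
r to a half-niece or half-nephew = 0.125 (half-aunt/uncle↔niece/nephew: one path of length 3: r = (1/2)^3 = 1/8).
Summing one r·B term per recipient: 4·0.0625·0.229 + 3·0.125·0.346 + 2·0.125·0.127 = 0.21875.
0.21875 > 0.18: the indirect benefit exceeds the cost.

Yes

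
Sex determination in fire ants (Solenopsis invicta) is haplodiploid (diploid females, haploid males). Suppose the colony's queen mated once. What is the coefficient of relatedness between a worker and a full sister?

Haplodiploid full sisters inherit their father's entire haploid genome identically (contributing 1/2) and on average half of their mother's contribution (1/2 · 1/2 = 1/4); r = 1/2 + 1/4 = 3/4.

0.75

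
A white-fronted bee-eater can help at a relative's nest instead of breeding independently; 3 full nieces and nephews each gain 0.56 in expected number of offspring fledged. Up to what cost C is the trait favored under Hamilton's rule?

r to a full niece or nephew = 1/4 (full aunt/uncle↔niece/nephew: two paths of length 3 through the shared grandparent pair: r = 2·(1/2)^3 = 1/4).
Hamilton's rule: n·r·B > C, so the trait is favored while C < n·r·B = 3·0.25·0.56 = 0.42.

0.42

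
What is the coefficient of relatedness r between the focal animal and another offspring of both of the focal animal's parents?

0.5

Each parent–offspring link contributes a factor of 1/2, and independent paths through distinct common ancestors add.
Full sibs share both parents — two paths of length 2: r = 2·(1/2)^2 = 1/2.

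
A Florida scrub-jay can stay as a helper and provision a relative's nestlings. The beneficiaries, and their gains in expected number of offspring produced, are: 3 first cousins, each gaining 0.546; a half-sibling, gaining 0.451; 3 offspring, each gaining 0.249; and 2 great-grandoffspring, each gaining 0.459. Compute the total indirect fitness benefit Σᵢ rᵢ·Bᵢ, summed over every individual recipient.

r to a first cousin = 0.125 (first cousins share one grandparent pair — two paths of length 4: r = 2·(1/2)^4 = 1/8).
r to a half-sibling = 1/4 (half-sibs share one parent — one path of length 2: r = (1/2)^2 = 1/4).
r to an offspring = 0.5 (one parent–offspring link: r = (1/2)^1 = 1/2).
r to a great-grandoffspring = 1/8 (three parent–offspring links: r = (1/2)^3 = 1/8).
Summing one r·B term per recipient: 3·0.125·0.546 + 1·0.25·0.451 + 3·0.5·0.249 + 2·0.125·0.459 = 0.80575.

0.80575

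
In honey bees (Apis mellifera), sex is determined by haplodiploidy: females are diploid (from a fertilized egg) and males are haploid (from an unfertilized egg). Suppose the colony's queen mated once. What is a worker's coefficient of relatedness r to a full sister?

0.75

Haplodiploid full sisters inherit their father's entire haploid genome identically (contributing 1/2) and on average half of their mother's contribution (1/2 · 1/2 = 1/4); r = 1/2 + 1/4 = 3/4.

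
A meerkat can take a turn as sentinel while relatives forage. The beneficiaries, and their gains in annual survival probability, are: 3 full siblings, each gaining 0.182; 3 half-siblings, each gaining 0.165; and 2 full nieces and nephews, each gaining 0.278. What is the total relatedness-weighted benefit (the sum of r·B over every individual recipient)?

r to a full sibling = 1/2 (full sibs share both parents — two paths of length 2: r = 2·(1/2)^2 = 1/2).
r to a half-sibling = 1/4 (half-sibs share one parent — one path of length 2: r = (1/2)^2 = 1/4).
r to a full niece or nephew = 1/4 (full aunt/uncle↔niece/nephew: two paths of length 3 through the shared grandparent pair: r = 2·(1/2)^3 = 1/4).
Summing one r·B term per recipient: 3·0.5·0.182 + 3·0.25·0.165 + 2·0.25·0.278 = 0.53575.

0.53575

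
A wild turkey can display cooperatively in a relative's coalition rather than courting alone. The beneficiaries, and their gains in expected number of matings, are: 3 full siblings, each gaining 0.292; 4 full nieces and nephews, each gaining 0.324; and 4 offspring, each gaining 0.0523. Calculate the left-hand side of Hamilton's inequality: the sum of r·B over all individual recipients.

r to a full sibling = 0.5 (full sibs share both parents — two paths of length 2: r = 2·(1/2)^2 = 1/2).
r to a full niece or nephew = 0.25 (full aunt/uncle↔niece/nephew: two paths of length 3 through the shared grandparent pair: r = 2·(1/2)^3 = 1/4).
r to an offspring = 1/2 (one parent–offspring link: r = (1/2)^1 = 1/2).
Summing one r·B term per recipient: 3·0.5·0.292 + 4·0.25·0.324 + 4·0.5·0.0523 = 0.8666.

0.8666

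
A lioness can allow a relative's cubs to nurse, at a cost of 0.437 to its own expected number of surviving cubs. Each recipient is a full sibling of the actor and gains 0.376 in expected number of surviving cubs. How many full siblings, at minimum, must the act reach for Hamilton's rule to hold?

r to a full sibling = 1/2 (full sibs share both parents — two paths of length 2: r = 2·(1/2)^2 = 1/2).
Hamilton's rule: n·r·B > C  ⇒  n > C/(r·B) = 0.437/(0.5·0.376) = 2.324.
The smallest integer exceeding 2.324 is 3.

3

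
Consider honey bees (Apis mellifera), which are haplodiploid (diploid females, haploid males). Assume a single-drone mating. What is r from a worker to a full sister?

0.75

Haplodiploid full sisters inherit their father's entire haploid genome identically (contributing 1/2) and on average half of their mother's contribution (1/2 · 1/2 = 1/4); r = 1/2 + 1/4 = 3/4.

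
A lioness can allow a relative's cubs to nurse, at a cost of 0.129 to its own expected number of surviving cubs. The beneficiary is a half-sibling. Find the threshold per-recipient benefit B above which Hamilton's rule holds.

0.516

r to a half-sibling = 1/4 (half-sibs share one parent — one path of length 2: r = (1/2)^2 = 1/4).
Hamilton's rule with n recipients of equal r: n·r·B > C, so B > C/(n·r) = 0.129/(1·0.25) = 0.516.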